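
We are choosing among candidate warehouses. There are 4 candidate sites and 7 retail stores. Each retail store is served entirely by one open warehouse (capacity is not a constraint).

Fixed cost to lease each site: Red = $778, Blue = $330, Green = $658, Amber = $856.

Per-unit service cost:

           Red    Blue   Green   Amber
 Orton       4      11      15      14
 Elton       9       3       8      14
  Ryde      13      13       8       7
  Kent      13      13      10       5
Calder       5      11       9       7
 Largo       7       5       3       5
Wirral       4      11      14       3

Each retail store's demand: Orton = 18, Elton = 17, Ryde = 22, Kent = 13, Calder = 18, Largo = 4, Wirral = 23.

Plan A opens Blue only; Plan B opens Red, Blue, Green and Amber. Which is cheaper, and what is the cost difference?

Plan A is cheaper by 1630.

Plan A: {Blue}: Orton→Blue 11·18=198, Elton→Blue 3·17=51, Ryde→Blue 13·22=286, Kent→Blue 13·13=169, Calder→Blue 11·18=198, Largo→Blue 5·4=20, Wirral→Blue 11·23=253. Service 1175; fixed 330; total 1505.
Plan B: {Red, Blue, Green, Amber}: Orton→Red 4·18=72, Elton→Blue 3·17=51, Ryde→Amber 7·22=154, Kent→Amber 5·13=65, Calder→Red 5·18=90, Largo→Green 3·4=12, Wirral→Amber 3·23=69. Service 513; fixed 2622; total 3135.
Difference: |1505 − 3135| = 1630.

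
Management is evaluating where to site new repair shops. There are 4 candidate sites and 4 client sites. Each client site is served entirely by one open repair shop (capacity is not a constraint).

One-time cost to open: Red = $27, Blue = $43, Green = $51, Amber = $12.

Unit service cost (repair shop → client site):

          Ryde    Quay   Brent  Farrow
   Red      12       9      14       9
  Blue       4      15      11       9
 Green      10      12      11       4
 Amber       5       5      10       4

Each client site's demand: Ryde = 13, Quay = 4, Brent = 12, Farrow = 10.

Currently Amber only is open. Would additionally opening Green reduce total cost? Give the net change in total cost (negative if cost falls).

Current service cost with {Amber}: 245.
Adding Green: each client site re-picks its cheapest; new service cost 245, saving 0.
Extra fixed cost: 51. Net change = 51 − 0 = 51.
(Totals: 257 → 308.)

No — net change +51 (cost rises by 51).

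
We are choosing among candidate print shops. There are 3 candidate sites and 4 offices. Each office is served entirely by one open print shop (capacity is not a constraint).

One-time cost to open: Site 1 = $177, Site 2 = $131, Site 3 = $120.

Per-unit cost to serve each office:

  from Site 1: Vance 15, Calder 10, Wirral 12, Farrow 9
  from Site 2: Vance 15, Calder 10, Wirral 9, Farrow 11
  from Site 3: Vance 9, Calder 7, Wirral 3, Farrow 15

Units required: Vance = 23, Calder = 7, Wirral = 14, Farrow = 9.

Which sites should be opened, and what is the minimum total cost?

Open Site 3 only; minimum total cost 553.

For any fixed open set, each office goes to its cheapest open site; total = fixed + service.
{Site 3}: Vance→Site 3 9·23=207, Calder→Site 3 7·7=49, Wirral→Site 3 3·14=42, Farrow→Site 3 15·9=135. Service 433; fixed 120; total 553.
{Site 2, Site 3}: Vance→Site 3 9·23=207, Calder→Site 3 7·7=49, Wirral→Site 3 3·14=42, Farrow→Site 2 11·9=99. Service 397; fixed 251; total 648.
{Site 1, Site 3}: service 379 + fixed 297 = 676
{Site 1, Site 2, Site 3}: service 379 + fixed 428 = 807
(All 7 nonempty subsets were checked; Site 3 only is lowest.)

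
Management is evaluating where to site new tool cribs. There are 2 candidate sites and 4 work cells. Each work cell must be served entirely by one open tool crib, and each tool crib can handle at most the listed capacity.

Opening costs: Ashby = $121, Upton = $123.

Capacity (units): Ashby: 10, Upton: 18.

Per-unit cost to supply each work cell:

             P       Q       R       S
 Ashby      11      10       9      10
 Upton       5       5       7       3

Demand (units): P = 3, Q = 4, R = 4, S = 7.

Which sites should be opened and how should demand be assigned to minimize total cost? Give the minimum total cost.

Open {Upton}: P→Upton 5·3=15, Q→Upton 5·4=20, R→Upton 7·4=28, S→Upton 3·7=21.
Loads: Upton carries 18/18. Service 84; fixed 123; total 207.
Next best feasible plan costs 328.

Minimum total cost: 207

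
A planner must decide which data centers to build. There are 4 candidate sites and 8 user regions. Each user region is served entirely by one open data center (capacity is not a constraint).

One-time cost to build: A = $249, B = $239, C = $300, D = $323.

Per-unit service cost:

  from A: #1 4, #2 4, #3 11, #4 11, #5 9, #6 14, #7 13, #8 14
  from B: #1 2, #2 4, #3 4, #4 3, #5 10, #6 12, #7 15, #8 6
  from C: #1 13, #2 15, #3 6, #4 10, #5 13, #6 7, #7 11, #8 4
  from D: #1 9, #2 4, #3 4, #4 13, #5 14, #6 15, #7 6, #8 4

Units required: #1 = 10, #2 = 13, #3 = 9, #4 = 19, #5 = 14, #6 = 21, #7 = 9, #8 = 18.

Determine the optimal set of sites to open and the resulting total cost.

For any fixed open set, each user region goes to its cheapest open site; total = fixed + service.
{B}: #1→B 2·10=20, #2→B 4·13=52, #3→B 4·9=36, #4→B 3·19=57, #5→B 10·14=140, #6→B 12·21=252, #7→B 15·9=135, #8→B 6·18=108. Service 800; fixed 239; total 1039.
{B, C}: service 623 + fixed 539 = 1162
{B, D}: #1→B 2·10=20, #2→B 4·13=52, #3→B 4·9=36, #4→B 3·19=57, #5→B 10·14=140, #6→B 12·21=252, #7→D 6·9=54, #8→D 4·18=72. Service 683; fixed 562; total 1245.
{A, B, C, D}: service 564 + fixed 1111 = 1675
(All 15 nonempty subsets were checked; B only is lowest.)

Open B only; minimum total cost 1039.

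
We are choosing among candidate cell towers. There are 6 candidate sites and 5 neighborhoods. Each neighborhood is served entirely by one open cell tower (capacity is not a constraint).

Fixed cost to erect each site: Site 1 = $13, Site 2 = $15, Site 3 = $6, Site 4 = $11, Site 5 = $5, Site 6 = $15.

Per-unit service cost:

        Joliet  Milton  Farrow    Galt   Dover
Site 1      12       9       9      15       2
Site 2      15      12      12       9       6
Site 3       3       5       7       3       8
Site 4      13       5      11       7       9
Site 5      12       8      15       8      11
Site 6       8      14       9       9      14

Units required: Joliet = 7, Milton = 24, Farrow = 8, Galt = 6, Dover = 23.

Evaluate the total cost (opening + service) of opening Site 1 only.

Each neighborhood is assigned to its cheapest site among the open ones.
{Site 1}: Joliet→Site 1 12·7=84, Milton→Site 1 9·24=216, Farrow→Site 1 9·8=72, Galt→Site 1 15·6=90, Dover→Site 1 2·23=46. Service 508; fixed 13; total 521.

Total cost: 521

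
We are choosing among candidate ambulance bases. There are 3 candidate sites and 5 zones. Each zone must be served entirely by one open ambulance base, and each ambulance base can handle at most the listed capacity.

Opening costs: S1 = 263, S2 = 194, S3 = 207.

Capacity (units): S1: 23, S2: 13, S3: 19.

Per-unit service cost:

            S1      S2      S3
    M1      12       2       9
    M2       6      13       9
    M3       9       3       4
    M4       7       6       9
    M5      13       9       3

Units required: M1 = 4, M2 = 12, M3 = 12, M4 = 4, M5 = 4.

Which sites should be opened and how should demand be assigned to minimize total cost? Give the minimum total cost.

Open {S1, S3}: M1→S1 12·4=48, M2→S1 6·12=72, M3→S3 4·12=48, M4→S1 7·4=28, M5→S3 3·4=12.
Loads: S1 carries 20/23, S3 carries 16/19. Service 208; fixed 470; total 678.
Next best feasible plan costs 706.

Minimum total cost: 678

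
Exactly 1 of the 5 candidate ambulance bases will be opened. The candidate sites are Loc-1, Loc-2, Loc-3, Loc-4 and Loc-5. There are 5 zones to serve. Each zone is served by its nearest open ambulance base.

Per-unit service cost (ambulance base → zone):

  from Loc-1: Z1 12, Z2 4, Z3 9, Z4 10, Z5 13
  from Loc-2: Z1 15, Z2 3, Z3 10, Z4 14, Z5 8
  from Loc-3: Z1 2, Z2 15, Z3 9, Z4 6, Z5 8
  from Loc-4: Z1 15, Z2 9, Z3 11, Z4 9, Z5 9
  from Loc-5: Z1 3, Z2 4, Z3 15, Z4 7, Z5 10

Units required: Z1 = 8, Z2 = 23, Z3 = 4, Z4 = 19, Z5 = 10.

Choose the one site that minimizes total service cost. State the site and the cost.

Choose Loc-5 only; total service cost 409.

With exactly 1 open, each zone uses its cheapest among the chosen.
{Loc-5}: Z1→Loc-5 3·8=24, Z2→Loc-5 4·23=92, Z3→Loc-5 15·4=60, Z4→Loc-5 7·19=133, Z5→Loc-5 10·10=100. Service cost 409.
{Loc-1}: service cost 544
{Loc-2}: service cost 575
Among all 5 size-1 choices, {Loc-5} is lowest.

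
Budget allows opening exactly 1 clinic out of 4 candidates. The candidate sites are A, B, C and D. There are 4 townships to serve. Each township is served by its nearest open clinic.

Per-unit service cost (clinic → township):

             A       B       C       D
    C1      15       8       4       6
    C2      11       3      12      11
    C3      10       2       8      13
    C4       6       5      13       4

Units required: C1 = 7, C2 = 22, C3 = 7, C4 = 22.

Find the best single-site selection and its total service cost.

Choose B only; total service cost 246.

With exactly 1 open, each township uses its cheapest among the chosen.
{B}: C1→B 8·7=56, C2→B 3·22=66, C3→B 2·7=14, C4→B 5·22=110. Service cost 246.
{D}: service cost 463
{A}: service cost 549
Among all 4 size-1 choices, {B} is lowest.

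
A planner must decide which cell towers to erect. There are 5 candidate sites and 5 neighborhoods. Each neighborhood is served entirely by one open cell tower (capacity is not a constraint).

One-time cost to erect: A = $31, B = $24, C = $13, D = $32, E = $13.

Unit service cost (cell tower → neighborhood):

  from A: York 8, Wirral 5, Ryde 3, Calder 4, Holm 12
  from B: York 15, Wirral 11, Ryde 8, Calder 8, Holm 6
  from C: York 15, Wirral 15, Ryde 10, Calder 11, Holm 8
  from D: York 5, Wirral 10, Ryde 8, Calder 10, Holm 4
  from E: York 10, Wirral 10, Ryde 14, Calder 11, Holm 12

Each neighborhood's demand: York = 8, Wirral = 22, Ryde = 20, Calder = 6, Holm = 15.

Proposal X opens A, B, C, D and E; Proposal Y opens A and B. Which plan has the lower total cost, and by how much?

Proposal X: {A, B, C, D, E}: York→D 5·8=40, Wirral→A 5·22=110, Ryde→A 3·20=60, Calder→A 4·6=24, Holm→D 4·15=60. Service 294; fixed 113; total 407.
Proposal Y: {A, B}: York→A 8·8=64, Wirral→A 5·22=110, Ryde→A 3·20=60, Calder→A 4·6=24, Holm→B 6·15=90. Service 348; fixed 55; total 403.
Difference: |407 − 403| = 4.

Proposal Y is cheaper by 4.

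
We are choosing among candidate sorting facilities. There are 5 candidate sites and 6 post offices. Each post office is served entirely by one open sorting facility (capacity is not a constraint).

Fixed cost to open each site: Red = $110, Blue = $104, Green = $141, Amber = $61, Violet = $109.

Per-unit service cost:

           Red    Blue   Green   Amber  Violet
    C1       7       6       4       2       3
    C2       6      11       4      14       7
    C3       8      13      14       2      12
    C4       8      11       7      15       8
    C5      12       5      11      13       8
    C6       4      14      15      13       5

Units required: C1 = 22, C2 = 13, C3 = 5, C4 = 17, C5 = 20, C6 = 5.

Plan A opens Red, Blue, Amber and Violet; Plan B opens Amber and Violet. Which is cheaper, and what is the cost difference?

Plan A: {Red, Blue, Amber, Violet}: C1→Amber 2·22=44, C2→Red 6·13=78, C3→Amber 2·5=10, C4→Red 8·17=136, C5→Blue 5·20=100, C6→Red 4·5=20. Service 388; fixed 384; total 772.
Plan B: {Amber, Violet}: C1→Amber 2·22=44, C2→Violet 7·13=91, C3→Amber 2·5=10, C4→Violet 8·17=136, C5→Violet 8·20=160, C6→Violet 5·5=25. Service 466; fixed 170; total 636.
Difference: |772 − 636| = 136.

Plan B is cheaper by 136.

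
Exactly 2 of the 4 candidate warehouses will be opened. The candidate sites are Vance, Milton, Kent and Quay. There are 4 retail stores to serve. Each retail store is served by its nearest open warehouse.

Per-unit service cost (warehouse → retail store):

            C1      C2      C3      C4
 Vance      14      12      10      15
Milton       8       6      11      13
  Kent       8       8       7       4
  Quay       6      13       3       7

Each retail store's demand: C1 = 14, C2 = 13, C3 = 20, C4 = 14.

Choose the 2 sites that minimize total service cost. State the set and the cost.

With exactly 2 open, each retail store uses its cheapest among the chosen.
{Kent, Quay}: C1→Quay 6·14=84, C2→Kent 8·13=104, C3→Quay 3·20=60, C4→Kent 4·14=56. Service cost 304.
{Milton, Quay}: service cost 320
{Milton, Kent}: service cost 386
Among all 6 size-2 choices, {Kent, Quay} is lowest.

Choose Kent and Quay; total service cost 304.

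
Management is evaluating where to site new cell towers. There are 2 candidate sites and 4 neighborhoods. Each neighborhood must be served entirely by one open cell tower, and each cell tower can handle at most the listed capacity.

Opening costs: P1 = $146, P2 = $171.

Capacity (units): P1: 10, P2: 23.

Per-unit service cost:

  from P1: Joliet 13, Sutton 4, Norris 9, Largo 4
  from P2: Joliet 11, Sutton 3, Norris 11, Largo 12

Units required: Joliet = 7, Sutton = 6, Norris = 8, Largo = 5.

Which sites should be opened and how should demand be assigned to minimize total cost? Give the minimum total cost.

Open {P1, P2}: Joliet→P2 11·7=77, Sutton→P2 3·6=18, Norris→P2 11·8=88, Largo→P1 4·5=20.
Loads: P1 carries 5/10, P2 carries 21/23. Service 203; fixed 317; total 520.
Next best feasible plan costs 544.

Minimum total cost: 520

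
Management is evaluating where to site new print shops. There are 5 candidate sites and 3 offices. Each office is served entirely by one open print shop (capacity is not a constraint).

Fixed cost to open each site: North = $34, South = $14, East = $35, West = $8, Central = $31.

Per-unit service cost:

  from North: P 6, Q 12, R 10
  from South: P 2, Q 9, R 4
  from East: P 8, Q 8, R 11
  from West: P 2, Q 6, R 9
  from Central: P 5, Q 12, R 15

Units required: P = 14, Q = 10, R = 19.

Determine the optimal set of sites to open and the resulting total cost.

For any fixed open set, each office goes to its cheapest open site; total = fixed + service.
{South, West}: P→South 2·14=28, Q→West 6·10=60, R→South 4·19=76. Service 164; fixed 22; total 186.
{South}: service 194 + fixed 14 = 208
{South, West, Central}: P→South 2·14=28, Q→West 6·10=60, R→South 4·19=76. Service 164; fixed 53; total 217.
{North, South, East, West, Central}: P→South 2·14=28, Q→West 6·10=60, R→South 4·19=76. Service 164; fixed 122; total 286.
No other subset beats 186.

Open South and West; minimum total cost 186.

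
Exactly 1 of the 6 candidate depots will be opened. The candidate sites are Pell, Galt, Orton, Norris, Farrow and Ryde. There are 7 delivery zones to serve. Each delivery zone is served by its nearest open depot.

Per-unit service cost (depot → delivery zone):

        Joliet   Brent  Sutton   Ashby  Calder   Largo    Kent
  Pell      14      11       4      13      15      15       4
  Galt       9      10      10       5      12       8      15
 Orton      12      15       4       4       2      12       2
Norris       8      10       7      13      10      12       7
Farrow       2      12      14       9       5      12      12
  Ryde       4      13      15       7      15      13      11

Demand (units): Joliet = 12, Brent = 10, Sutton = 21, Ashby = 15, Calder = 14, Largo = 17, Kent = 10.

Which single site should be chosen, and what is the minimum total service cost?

With exactly 1 open, each delivery zone uses its cheapest among the chosen.
{Orton}: Joliet→Orton 12·12=144, Brent→Orton 15·10=150, Sutton→Orton 4·21=84, Ashby→Orton 4·15=60, Calder→Orton 2·14=28, Largo→Orton 12·17=204, Kent→Orton 2·10=20. Service cost 690.
{Galt}: service cost 947
{Norris}: service cost 952
Among all 6 size-1 choices, {Orton} is lowest.

Choose Orton only; total service cost 690.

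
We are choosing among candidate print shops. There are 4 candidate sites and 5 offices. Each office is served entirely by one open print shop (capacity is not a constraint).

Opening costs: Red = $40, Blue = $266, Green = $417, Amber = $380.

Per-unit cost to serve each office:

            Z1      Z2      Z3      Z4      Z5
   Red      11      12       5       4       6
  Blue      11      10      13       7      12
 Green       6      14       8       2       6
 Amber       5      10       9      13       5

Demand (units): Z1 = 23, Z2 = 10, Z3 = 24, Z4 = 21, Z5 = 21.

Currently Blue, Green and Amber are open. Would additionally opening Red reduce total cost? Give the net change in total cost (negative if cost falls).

Yes — net change −32 (cost falls by 32).

Current service cost with {Blue, Green, Amber}: 554.
Adding Red: each office re-picks its cheapest; new service cost 482, saving 72.
Extra fixed cost: 40. Net change = 40 − 72 = -32.
(Totals: 1617 → 1585.)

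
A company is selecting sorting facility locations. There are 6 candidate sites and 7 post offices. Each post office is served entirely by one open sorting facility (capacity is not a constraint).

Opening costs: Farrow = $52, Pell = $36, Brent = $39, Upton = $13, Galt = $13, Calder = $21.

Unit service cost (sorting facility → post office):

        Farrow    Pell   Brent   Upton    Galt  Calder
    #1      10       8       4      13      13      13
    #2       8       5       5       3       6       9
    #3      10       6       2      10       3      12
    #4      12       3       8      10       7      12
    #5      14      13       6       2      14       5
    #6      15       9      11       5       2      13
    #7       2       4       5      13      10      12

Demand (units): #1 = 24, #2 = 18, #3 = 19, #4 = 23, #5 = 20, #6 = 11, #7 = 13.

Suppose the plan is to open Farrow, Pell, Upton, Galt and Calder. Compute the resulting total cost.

Total cost: 595

Each post office is assigned to its cheapest site among the open ones.
{Farrow, Pell, Upton, Galt, Calder}: #1→Pell 8·24=192, #2→Upton 3·18=54, #3→Galt 3·19=57, #4→Pell 3·23=69, #5→Upton 2·20=40, #6→Galt 2·11=22, #7→Farrow 2·13=26. Service 460; fixed 135; total 595.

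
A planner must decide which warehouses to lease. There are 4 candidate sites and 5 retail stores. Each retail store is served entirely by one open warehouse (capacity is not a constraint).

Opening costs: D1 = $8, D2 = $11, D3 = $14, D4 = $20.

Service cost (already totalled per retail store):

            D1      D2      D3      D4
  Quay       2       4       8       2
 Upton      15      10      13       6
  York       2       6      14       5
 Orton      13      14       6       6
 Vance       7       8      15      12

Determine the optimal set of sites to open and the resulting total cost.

Open D1 only; minimum total cost 47.

For any fixed open set, each retail store goes to its cheapest open site; total = fixed + service.
{D1}: Quay→D1 2, Upton→D1 15, York→D1 2, Orton→D1 13, Vance→D1 7. Service 39; fixed 8; total 47.
{D1, D4}: service 23 + fixed 28 = 51
{D4}: service 31 + fixed 20 = 51
{D1, D2, D3, D4}: service 23 + fixed 53 = 76
No other subset beats 47.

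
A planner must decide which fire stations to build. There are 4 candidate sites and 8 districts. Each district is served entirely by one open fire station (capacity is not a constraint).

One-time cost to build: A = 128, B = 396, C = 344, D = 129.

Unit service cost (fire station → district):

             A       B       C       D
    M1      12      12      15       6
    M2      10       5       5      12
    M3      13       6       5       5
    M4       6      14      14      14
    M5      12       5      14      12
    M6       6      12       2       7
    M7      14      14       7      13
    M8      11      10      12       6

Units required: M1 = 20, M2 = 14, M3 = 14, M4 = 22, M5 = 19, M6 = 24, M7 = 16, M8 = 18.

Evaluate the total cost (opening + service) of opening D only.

Each district is assigned to its cheapest site among the open ones.
{D}: M1→D 6·20=120, M2→D 12·14=168, M3→D 5·14=70, M4→D 14·22=308, M5→D 12·19=228, M6→D 7·24=168, M7→D 13·16=208, M8→D 6·18=108. Service 1378; fixed 129; total 1507.

Total cost: 1507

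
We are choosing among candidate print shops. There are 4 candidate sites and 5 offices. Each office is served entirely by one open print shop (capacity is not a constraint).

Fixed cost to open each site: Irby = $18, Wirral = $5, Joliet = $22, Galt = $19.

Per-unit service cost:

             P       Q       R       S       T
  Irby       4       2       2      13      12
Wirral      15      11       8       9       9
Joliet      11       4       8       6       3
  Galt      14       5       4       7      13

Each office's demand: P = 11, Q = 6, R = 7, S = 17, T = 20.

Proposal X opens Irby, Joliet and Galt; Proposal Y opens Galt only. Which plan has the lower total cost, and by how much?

Proposal X: {Irby, Joliet, Galt}: P→Irby 4·11=44, Q→Irby 2·6=12, R→Irby 2·7=14, S→Joliet 6·17=102, T→Joliet 3·20=60. Service 232; fixed 59; total 291.
Proposal Y: {Galt}: P→Galt 14·11=154, Q→Galt 5·6=30, R→Galt 4·7=28, S→Galt 7·17=119, T→Galt 13·20=260. Service 591; fixed 19; total 610.
Difference: |291 − 610| = 319.

Proposal X is cheaper by 319.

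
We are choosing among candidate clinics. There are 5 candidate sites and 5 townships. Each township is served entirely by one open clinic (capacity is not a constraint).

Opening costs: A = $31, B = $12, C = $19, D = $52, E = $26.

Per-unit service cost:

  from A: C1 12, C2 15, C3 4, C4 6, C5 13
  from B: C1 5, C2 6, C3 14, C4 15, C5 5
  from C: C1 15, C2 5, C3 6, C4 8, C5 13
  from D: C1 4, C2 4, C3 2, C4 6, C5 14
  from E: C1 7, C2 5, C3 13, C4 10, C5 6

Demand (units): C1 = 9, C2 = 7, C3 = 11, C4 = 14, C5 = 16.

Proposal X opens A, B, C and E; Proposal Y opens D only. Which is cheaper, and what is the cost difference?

Proposal X: {A, B, C, E}: C1→B 5·9=45, C2→C 5·7=35, C3→A 4·11=44, C4→A 6·14=84, C5→B 5·16=80. Service 288; fixed 88; total 376.
Proposal Y: {D}: C1→D 4·9=36, C2→D 4·7=28, C3→D 2·11=22, C4→D 6·14=84, C5→D 14·16=224. Service 394; fixed 52; total 446.
Difference: |376 − 446| = 70.

Proposal X is cheaper by 70.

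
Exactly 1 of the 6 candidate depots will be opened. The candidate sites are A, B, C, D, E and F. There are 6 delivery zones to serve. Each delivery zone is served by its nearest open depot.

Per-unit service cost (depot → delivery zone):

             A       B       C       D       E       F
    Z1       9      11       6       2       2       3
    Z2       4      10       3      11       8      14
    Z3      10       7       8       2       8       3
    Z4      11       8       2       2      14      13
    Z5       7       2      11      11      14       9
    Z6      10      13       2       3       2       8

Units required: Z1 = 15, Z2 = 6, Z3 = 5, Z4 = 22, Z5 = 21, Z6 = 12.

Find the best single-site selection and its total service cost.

With exactly 1 open, each delivery zone uses its cheapest among the chosen.
{D}: Z1→D 2·15=30, Z2→D 11·6=66, Z3→D 2·5=10, Z4→D 2·22=44, Z5→D 11·21=231, Z6→D 3·12=36. Service cost 417.
{C}: service cost 447
{B}: service cost 634
Among all 6 size-1 choices, {D} is lowest.

Choose D only; total service cost 417.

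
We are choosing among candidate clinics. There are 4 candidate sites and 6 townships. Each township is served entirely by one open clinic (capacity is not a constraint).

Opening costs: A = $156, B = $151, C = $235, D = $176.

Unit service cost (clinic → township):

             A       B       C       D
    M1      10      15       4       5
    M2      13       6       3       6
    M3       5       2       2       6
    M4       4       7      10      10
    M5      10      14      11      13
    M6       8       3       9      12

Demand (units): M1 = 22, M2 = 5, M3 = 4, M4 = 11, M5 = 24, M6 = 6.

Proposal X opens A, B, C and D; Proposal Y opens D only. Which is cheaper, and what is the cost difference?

Proposal Y is cheaper by 297.

Proposal X: {A, B, C, D}: M1→C 4·22=88, M2→C 3·5=15, M3→B 2·4=8, M4→A 4·11=44, M5→A 10·24=240, M6→B 3·6=18. Service 413; fixed 718; total 1131.
Proposal Y: {D}: M1→D 5·22=110, M2→D 6·5=30, M3→D 6·4=24, M4→D 10·11=110, M5→D 13·24=312, M6→D 12·6=72. Service 658; fixed 176; total 834.
Difference: |1131 − 834| = 297.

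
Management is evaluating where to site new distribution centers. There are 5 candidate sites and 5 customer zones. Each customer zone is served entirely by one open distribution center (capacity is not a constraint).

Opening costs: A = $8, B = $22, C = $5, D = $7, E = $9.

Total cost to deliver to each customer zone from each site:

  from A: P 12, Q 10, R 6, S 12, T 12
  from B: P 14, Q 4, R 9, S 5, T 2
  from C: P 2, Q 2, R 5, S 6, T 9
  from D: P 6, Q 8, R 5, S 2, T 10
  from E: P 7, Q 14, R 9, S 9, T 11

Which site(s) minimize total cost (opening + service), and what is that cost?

For any fixed open set, each customer zone goes to its cheapest open site; total = fixed + service.
{C}: P→C 2, Q→C 2, R→C 5, S→C 6, T→C 9. Service 24; fixed 5; total 29.
{C, D}: service 20 + fixed 12 = 32
{A, C}: service 24 + fixed 13 = 37
{A, B, C, D, E}: P→C 2, Q→C 2, R→C 5, S→D 2, T→B 2. Service 13; fixed 51; total 64.
No other subset beats 29.

Open C only; minimum total cost 29.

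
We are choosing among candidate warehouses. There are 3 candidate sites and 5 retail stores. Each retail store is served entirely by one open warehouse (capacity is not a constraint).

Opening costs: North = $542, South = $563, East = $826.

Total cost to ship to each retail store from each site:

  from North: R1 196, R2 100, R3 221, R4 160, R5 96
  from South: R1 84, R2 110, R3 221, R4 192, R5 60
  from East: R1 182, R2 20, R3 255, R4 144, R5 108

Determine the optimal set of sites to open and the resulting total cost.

For any fixed open set, each retail store goes to its cheapest open site; total = fixed + service.
{South}: R1→South 84, R2→South 110, R3→South 221, R4→South 192, R5→South 60. Service 667; fixed 563; total 1230.
{North}: R1→North 196, R2→North 100, R3→North 221, R4→North 160, R5→North 96. Service 773; fixed 542; total 1315.
{East}: service 709 + fixed 826 = 1535
{North, South, East}: service 529 + fixed 1931 = 2460
No other subset beats 1230.

Open South only; minimum total cost 1230.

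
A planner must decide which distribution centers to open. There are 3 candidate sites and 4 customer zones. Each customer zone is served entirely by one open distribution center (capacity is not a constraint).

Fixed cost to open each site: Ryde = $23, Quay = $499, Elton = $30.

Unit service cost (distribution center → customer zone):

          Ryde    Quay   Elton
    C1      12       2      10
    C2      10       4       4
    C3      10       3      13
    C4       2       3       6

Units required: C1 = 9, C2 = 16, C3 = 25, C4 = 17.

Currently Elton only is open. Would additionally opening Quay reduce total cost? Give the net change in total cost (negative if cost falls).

Current service cost with {Elton}: 581.
Adding Quay: each customer zone re-picks its cheapest; new service cost 208, saving 373.
Extra fixed cost: 499. Net change = 499 − 373 = 126.
(Totals: 611 → 737.)

No — net change +126 (cost rises by 126).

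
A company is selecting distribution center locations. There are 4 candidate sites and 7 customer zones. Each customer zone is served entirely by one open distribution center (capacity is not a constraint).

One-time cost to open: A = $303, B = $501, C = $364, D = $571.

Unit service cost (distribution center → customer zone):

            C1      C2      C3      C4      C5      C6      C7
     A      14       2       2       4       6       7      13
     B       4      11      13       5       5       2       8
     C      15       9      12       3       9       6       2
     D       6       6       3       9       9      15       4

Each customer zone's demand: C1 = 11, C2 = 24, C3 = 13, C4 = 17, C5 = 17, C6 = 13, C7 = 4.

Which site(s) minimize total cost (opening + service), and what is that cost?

For any fixed open set, each customer zone goes to its cheapest open site; total = fixed + service.
{A}: C1→A 14·11=154, C2→A 2·24=48, C3→A 2·13=26, C4→A 4·17=68, C5→A 6·17=102, C6→A 7·13=91, C7→A 13·4=52. Service 541; fixed 303; total 844.
{A, B}: service 329 + fixed 804 = 1133
{A, C}: service 467 + fixed 667 = 1134
{A, B, C, D}: C1→B 4·11=44, C2→A 2·24=48, C3→A 2·13=26, C4→C 3·17=51, C5→B 5·17=85, C6→B 2·13=26, C7→C 2·4=8. Service 288; fixed 1739; total 2027.
No other subset beats 844.

Open A only; minimum total cost 844.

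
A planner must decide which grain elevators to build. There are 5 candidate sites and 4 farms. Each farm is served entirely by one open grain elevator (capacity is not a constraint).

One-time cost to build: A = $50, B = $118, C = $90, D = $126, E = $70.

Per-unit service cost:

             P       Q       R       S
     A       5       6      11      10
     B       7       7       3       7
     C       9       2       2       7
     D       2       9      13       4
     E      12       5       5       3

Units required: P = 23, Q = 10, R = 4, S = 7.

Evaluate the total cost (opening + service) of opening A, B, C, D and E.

Each farm is assigned to its cheapest site among the open ones.
{A, B, C, D, E}: P→D 2·23=46, Q→C 2·10=20, R→C 2·4=8, S→E 3·7=21. Service 95; fixed 454; total 549.

Total cost: 549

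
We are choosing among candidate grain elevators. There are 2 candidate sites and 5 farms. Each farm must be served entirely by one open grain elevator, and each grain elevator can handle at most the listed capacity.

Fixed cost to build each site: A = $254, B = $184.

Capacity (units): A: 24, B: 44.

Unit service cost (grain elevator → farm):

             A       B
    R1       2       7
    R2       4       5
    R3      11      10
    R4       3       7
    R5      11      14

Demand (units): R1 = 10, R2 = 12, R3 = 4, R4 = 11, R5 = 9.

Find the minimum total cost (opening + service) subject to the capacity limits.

Minimum total cost: 717

Open {A, B}: R1→A 2·10=20, R2→B 5·12=60, R3→B 10·4=40, R4→A 3·11=33, R5→B 14·9=126.
Loads: A carries 21/24, B carries 25/44. Service 279; fixed 438; total 717.
Next best feasible plan costs 734.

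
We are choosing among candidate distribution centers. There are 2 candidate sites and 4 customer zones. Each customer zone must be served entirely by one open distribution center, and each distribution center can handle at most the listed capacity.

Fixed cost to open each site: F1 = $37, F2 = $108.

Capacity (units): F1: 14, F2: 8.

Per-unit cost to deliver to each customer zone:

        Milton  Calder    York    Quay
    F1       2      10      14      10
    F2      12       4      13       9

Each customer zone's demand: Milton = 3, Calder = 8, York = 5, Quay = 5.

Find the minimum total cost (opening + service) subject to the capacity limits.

Minimum total cost: 303

Open {F1, F2}: Milton→F1 2·3=6, Calder→F2 4·8=32, York→F1 14·5=70, Quay→F1 10·5=50.
Loads: F1 carries 13/14, F2 carries 8/8. Service 158; fixed 145; total 303.
Next best feasible plan costs 376.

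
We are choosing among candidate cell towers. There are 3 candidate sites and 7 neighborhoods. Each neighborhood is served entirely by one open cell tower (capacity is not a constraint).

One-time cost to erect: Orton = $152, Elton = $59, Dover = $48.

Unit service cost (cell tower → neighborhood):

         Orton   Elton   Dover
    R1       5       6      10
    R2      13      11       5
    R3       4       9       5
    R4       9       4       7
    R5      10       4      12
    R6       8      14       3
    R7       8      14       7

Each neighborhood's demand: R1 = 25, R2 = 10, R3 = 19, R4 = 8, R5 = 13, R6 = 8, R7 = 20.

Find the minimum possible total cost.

For any fixed open set, each neighborhood goes to its cheapest open site; total = fixed + service.
{Elton, Dover}: R1→Elton 6·25=150, R2→Dover 5·10=50, R3→Dover 5·19=95, R4→Elton 4·8=32, R5→Elton 4·13=52, R6→Dover 3·8=24, R7→Dover 7·20=140. Service 543; fixed 107; total 650.
{Orton, Elton, Dover}: R1→Orton 5·25=125, R2→Dover 5·10=50, R3→Orton 4·19=76, R4→Elton 4·8=32, R5→Elton 4·13=52, R6→Dover 3·8=24, R7→Dover 7·20=140. Service 499; fixed 259; total 758.
{Orton, Dover}: R1→Orton 5·25=125, R2→Dover 5·10=50, R3→Orton 4·19=76, R4→Dover 7·8=56, R5→Orton 10·13=130, R6→Dover 3·8=24, R7→Dover 7·20=140. Service 601; fixed 200; total 801.
{Dover}: R1→Dover 10·25=250, R2→Dover 5·10=50, R3→Dover 5·19=95, R4→Dover 7·8=56, R5→Dover 12·13=156, R6→Dover 3·8=24, R7→Dover 7·20=140. Service 771; fixed 48; total 819.
No other subset beats 650.

Minimum total cost: 650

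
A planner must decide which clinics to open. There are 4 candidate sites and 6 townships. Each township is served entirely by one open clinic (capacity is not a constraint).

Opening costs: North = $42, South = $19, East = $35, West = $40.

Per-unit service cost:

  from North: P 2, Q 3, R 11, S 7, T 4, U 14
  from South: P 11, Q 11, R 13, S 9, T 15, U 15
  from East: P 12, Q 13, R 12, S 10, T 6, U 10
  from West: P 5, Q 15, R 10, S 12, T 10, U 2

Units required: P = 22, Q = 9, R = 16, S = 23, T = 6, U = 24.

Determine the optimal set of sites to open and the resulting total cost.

Open North and West; minimum total cost 546.

For any fixed open set, each township goes to its cheapest open site; total = fixed + service.
{North, West}: P→North 2·22=44, Q→North 3·9=27, R→West 10·16=160, S→North 7·23=161, T→North 4·6=24, U→West 2·24=48. Service 464; fixed 82; total 546.
{North, South, West}: service 464 + fixed 101 = 565
{North, East, West}: P→North 2·22=44, Q→North 3·9=27, R→West 10·16=160, S→North 7·23=161, T→North 4·6=24, U→West 2·24=48. Service 464; fixed 117; total 581.
{North, South, East, West}: service 464 + fixed 136 = 600
No other subset beats 546.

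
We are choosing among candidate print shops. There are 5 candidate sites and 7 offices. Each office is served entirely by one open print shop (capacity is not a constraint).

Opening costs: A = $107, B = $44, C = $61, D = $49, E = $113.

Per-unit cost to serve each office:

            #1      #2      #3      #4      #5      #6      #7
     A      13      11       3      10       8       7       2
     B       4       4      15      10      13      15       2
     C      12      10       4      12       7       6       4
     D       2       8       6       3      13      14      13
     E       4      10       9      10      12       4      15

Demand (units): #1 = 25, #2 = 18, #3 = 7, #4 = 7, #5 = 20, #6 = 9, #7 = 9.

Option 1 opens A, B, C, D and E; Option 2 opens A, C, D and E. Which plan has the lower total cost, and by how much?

Option 1: {A, B, C, D, E}: #1→D 2·25=50, #2→B 4·18=72, #3→A 3·7=21, #4→D 3·7=21, #5→C 7·20=140, #6→E 4·9=36, #7→A 2·9=18. Service 358; fixed 374; total 732.
Option 2: {A, C, D, E}: #1→D 2·25=50, #2→D 8·18=144, #3→A 3·7=21, #4→D 3·7=21, #5→C 7·20=140, #6→E 4·9=36, #7→A 2·9=18. Service 430; fixed 330; total 760.
Difference: |732 − 760| = 28.

Option 1 is cheaper by 28.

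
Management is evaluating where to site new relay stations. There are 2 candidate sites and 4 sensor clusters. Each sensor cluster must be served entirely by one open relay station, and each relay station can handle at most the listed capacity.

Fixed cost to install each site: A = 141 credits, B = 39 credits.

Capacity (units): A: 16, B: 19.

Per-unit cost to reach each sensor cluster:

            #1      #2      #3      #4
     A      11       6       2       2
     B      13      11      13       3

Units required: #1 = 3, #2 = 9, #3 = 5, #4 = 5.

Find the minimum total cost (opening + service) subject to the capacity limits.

Minimum total cost: 298

Open {A, B}: #1→B 13·3=39, #2→A 6·9=54, #3→A 2·5=10, #4→B 3·5=15.
Loads: A carries 14/16, B carries 8/19. Service 118; fixed 180; total 298.
Next best feasible plan costs 332.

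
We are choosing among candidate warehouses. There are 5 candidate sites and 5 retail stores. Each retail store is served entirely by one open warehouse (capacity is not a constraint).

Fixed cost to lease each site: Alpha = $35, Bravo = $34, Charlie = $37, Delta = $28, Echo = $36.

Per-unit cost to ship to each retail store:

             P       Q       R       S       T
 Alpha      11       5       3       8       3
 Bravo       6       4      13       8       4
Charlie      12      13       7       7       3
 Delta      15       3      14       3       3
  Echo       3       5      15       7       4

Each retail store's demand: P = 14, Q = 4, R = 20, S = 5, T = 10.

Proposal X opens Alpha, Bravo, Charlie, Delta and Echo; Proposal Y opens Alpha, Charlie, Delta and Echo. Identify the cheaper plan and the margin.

Proposal Y is cheaper by 34.

Proposal X: {Alpha, Bravo, Charlie, Delta, Echo}: P→Echo 3·14=42, Q→Delta 3·4=12, R→Alpha 3·20=60, S→Delta 3·5=15, T→Alpha 3·10=30. Service 159; fixed 170; total 329.
Proposal Y: {Alpha, Charlie, Delta, Echo}: P→Echo 3·14=42, Q→Delta 3·4=12, R→Alpha 3·20=60, S→Delta 3·5=15, T→Alpha 3·10=30. Service 159; fixed 136; total 295.
Difference: |329 − 295| = 34.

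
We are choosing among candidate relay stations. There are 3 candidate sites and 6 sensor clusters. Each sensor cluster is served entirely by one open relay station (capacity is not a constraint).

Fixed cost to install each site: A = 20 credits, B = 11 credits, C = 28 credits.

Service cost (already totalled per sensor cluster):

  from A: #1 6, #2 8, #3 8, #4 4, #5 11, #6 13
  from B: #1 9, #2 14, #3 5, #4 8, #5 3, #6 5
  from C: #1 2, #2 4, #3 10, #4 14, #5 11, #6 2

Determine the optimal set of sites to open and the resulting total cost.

For any fixed open set, each sensor cluster goes to its cheapest open site; total = fixed + service.
{B}: #1→B 9, #2→B 14, #3→B 5, #4→B 8, #5→B 3, #6→B 5. Service 44; fixed 11; total 55.
{A, B}: service 31 + fixed 31 = 62
{B, C}: #1→C 2, #2→C 4, #3→B 5, #4→B 8, #5→B 3, #6→C 2. Service 24; fixed 39; total 63.
{A, B, C}: service 20 + fixed 59 = 79
No other subset beats 55.

Open B only; minimum total cost 55.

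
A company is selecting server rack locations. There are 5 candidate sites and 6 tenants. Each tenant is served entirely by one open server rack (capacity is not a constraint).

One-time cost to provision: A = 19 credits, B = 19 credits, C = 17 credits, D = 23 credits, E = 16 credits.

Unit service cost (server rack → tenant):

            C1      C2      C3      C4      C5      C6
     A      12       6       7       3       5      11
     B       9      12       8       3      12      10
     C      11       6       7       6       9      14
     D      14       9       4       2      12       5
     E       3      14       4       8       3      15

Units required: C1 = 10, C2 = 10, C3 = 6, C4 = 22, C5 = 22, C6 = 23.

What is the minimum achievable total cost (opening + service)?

For any fixed open set, each tenant goes to its cheapest open site; total = fixed + service.
{C, D, E}: C1→E 3·10=30, C2→C 6·10=60, C3→D 4·6=24, C4→D 2·22=44, C5→E 3·22=66, C6→D 5·23=115. Service 339; fixed 56; total 395.
{A, D, E}: service 339 + fixed 58 = 397
{D, E}: C1→E 3·10=30, C2→D 9·10=90, C3→D 4·6=24, C4→D 2·22=44, C5→E 3·22=66, C6→D 5·23=115. Service 369; fixed 39; total 408.
{A, B, C, D, E}: C1→E 3·10=30, C2→A 6·10=60, C3→D 4·6=24, C4→D 2·22=44, C5→E 3·22=66, C6→D 5·23=115. Service 339; fixed 94; total 433.
No other subset beats 395.

Minimum total cost: 395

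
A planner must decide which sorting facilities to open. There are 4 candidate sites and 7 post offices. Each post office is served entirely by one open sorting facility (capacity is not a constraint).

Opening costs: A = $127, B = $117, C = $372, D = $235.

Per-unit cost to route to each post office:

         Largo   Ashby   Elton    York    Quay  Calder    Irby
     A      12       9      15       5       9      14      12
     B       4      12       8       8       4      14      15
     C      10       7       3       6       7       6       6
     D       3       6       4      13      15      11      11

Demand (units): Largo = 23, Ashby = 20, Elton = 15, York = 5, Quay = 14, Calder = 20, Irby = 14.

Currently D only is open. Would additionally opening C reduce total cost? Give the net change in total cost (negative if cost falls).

No — net change +40 (cost rises by 40).

Current service cost with {D}: 898.
Adding C: each post office re-picks its cheapest; new service cost 566, saving 332.
Extra fixed cost: 372. Net change = 372 − 332 = 40.
(Totals: 1133 → 1173.)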